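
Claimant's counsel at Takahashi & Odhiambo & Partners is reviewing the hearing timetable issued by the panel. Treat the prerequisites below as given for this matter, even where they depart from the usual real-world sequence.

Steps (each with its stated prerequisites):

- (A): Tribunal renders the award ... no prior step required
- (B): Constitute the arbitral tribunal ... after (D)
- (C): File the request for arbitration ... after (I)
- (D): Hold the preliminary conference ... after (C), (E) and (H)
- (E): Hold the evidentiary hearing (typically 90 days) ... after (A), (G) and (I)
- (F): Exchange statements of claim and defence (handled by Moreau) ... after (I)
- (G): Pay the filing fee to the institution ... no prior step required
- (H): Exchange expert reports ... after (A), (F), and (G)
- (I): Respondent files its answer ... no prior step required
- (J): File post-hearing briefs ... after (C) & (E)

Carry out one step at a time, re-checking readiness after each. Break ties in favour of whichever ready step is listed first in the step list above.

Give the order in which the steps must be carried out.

Nothing is required for (A), (G) and (I). (A) is listed earlier → (A) first.
Now (G) and (I) have their prerequisites met. (G) is listed earlier, so (G) next.
(I) is the only step now ready → (I).
Now (C), (E) and (F) have their prerequisites met. (C) is listed earlier, so (C) next.
(E) and (F) are both available; (E) is listed earlier → (E).
(J) now also ready, so the ready set is {(F), (J)}; (F) is listed earlier → (F).
Now (H) and (J) have their prerequisites met. (H) is listed earlier, so (H) next.
(D) now also ready, so the ready set is {(D), (J)}; (D) is listed earlier → (D).
Ready: (B) and (J). (B) is listed earlier → (B).
That leaves (J) as the only ready step → (J).

(A) (G) (I) (C) (E) (F) (H) (D) (B) (J)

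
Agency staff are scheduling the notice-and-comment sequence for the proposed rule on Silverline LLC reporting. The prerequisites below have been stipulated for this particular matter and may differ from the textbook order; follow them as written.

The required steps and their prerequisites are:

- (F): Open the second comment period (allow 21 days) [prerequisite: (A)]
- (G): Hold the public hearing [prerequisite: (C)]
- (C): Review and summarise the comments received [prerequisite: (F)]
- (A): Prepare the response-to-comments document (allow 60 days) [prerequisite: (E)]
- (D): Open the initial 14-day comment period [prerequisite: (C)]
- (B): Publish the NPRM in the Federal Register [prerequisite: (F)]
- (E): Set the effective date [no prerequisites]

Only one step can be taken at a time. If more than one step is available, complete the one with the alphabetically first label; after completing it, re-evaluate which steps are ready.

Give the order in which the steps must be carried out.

(E) is the only step with nothing outstanding, so it goes first.
Next only (A) has its prerequisites met → (A).
(F) needed (A), now all done → (F).
(B) and (C) are both available; (B) has the earlier label → (B).
(C) needed (F), now all done → (C).
Now (D) and (G) have their prerequisites met. (D) has the earlier label, so (D) next.
(G) needed (C), now all done → (G).

(E) → (A) → (F) → (B) → (C) → (D) → (G)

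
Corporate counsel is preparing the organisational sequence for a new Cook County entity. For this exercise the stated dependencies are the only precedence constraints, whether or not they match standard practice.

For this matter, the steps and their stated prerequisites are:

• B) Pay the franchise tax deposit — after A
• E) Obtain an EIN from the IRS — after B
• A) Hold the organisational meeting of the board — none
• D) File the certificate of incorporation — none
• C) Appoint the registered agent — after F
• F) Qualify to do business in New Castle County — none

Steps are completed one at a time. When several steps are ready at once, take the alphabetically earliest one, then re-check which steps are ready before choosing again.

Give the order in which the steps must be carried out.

A B D E F C

Nothing is required for A, D and F. A has the earlier label → A first.
B, D and F are all available; B has the earlier label → B.
E now also ready, so the ready set is {D, E, F}; D has the earlier label → D.
Now E and F have their prerequisites met. E has the earlier label, so E next.
Next only F has its prerequisites met → F.
Next only C has its prerequisites met → C.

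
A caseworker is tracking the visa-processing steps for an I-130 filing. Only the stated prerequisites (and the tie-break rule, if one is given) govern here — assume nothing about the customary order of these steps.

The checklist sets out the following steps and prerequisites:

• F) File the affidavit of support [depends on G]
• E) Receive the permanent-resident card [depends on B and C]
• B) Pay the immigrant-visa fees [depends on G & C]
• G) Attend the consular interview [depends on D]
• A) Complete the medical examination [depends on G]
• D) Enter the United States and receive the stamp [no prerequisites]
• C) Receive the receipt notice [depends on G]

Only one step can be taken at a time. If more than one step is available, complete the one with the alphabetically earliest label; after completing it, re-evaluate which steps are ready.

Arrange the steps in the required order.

D, G, A, C, B, E, F

Only D has no prerequisites, so it is first.
Next only G has its prerequisites met → G.
Now A, C and F have their prerequisites met. A has the earlier label, so A next.
C and F are both available; C has the earlier label → C.
Ready: B and F. B has the earlier label → B.
E now also ready, so the ready set is {E, F}; E has the earlier label → E.
F needed G, now all done → F.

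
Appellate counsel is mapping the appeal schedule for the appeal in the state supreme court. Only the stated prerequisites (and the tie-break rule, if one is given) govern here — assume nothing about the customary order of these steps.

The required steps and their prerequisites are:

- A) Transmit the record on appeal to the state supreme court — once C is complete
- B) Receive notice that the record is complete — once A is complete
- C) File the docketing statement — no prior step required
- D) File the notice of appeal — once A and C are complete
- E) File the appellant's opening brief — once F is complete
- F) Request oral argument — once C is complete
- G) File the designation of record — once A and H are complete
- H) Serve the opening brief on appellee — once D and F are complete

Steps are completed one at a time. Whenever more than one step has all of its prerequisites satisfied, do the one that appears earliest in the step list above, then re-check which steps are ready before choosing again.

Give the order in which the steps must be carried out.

C has no prerequisites → C first.
Ready: A and F. A is listed earlier → A.
Ready: B, D and F. B is listed earlier → B.
D and F are both available; D is listed earlier → D.
Next only F has its prerequisites met → F.
E and H are both available; E is listed earlier → E.
That leaves H as the only ready step → H.
G needed A and H, now all done → G.

C, A, B, D, F, E, H, G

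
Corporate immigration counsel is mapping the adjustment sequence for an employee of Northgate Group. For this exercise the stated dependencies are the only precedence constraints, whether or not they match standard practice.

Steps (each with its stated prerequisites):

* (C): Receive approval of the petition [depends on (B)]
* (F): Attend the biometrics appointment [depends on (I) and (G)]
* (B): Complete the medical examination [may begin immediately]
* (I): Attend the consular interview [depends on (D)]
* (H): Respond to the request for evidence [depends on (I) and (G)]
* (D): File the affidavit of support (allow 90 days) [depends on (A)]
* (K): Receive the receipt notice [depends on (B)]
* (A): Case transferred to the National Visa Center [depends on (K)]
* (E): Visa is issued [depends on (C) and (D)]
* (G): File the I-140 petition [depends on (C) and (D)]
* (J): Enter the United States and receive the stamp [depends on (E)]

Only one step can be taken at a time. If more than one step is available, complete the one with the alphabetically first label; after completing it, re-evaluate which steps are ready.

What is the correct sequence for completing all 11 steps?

(B) is the only step with nothing outstanding, so it goes first.
Now (C) and (K) have their prerequisites met. (C) has the earlier label, so (C) next.
Next only (K) has its prerequisites met → (K).
That leaves (A) as the only ready step → (A).
(D) is the only step now ready → (D).
Now (E), (G) and (I) have their prerequisites met. (E) has the earlier label, so (E) next.
Ready: (G), (I) and (J). (G) has the earlier label → (G).
Ready: (I) and (J). (I) has the earlier label → (I).
Now (F), (H) and (J) have their prerequisites met. (F) has the earlier label, so (F) next.
Now (H) and (J) have their prerequisites met. (H) has the earlier label, so (H) next.
(J) needed (E), now all done → (J).

(B), (C), (K), (A), (D), (E), (G), (I), (F), (H), (J)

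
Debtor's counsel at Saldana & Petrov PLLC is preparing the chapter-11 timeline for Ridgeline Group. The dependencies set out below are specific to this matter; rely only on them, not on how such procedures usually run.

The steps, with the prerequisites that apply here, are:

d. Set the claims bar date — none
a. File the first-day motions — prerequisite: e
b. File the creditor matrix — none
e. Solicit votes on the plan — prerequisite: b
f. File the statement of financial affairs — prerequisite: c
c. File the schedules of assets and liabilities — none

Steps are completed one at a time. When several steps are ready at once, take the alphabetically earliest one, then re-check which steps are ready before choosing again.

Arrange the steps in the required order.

b, c and d have no prerequisites; b has the earlier label, so b is first.
c, d and e are all available; c has the earlier label → c.
d, e and f are all available; d has the earlier label → d.
e and f are both available; e has the earlier label → e.
Now a and f have their prerequisites met. a has the earlier label, so a next.
Next only f has its prerequisites met → f.

b → c → d → e → a → f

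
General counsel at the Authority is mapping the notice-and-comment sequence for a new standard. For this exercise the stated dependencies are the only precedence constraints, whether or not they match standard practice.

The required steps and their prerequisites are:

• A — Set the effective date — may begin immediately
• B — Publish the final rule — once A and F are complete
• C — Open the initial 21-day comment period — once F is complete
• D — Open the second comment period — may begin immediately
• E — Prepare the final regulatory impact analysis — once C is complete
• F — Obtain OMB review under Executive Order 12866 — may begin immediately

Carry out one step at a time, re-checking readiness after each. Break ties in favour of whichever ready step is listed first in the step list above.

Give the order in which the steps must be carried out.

A, D, F, B, C, E

A, D and F have no prerequisites; A is listed earlier, so A is first.
D and F are both available; D is listed earlier → D.
F is the only step now ready → F.
B and C are both available; B is listed earlier → B.
That leaves C as the only ready step → C.
That leaves E as the only ready step → E.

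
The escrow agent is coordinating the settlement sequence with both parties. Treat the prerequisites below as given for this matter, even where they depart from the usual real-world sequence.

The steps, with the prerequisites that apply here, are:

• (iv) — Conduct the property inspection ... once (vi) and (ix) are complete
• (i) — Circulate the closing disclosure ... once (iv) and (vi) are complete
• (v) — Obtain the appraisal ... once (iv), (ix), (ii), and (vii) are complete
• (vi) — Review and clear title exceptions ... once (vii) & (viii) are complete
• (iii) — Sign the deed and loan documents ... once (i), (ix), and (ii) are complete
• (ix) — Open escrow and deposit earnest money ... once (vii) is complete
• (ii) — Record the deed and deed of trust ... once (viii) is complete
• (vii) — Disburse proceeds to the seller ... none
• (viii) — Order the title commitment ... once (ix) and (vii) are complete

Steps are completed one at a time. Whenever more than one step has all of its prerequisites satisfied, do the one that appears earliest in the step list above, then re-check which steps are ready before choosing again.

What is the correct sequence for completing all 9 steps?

(vii), (ix), (viii), (vi), (iv), (i), (ii), (v), (iii)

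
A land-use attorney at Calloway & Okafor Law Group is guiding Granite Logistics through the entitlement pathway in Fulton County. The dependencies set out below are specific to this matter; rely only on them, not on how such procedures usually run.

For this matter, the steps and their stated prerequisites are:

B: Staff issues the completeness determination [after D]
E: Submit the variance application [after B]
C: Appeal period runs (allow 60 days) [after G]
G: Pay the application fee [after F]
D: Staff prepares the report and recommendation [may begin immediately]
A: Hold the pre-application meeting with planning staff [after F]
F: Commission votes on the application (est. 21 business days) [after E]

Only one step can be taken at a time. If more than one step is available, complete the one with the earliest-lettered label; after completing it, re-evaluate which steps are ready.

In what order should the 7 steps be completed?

D is the only step with nothing outstanding, so it goes first.
B needed D, now all done → B.
E is the only step now ready → E.
That leaves F as the only ready step → F.
A and G are both available; A has the earlier label → A.
G needed F, now all done → G.
That leaves C as the only ready step → C.

D → B → E → F → A → G → C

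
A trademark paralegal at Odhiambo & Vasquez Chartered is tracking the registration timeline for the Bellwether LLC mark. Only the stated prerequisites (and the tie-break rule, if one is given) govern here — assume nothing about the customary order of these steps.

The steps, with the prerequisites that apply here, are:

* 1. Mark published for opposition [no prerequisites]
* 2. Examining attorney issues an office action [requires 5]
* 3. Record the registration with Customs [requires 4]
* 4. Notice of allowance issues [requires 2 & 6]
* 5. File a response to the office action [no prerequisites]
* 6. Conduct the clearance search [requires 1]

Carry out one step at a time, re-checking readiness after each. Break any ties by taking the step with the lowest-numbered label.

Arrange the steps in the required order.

Nothing is required for 1 and 5. 1 has the earlier label → 1 first.
5 and 6 are both available; 5 has the earlier label → 5.
Now 2 and 6 have their prerequisites met. 2 has the earlier label, so 2 next.
6 is the only step now ready → 6.
4 is the only step now ready → 4.
3 needed 4, now all done → 3.

1, 5, 2, 6, 4, 3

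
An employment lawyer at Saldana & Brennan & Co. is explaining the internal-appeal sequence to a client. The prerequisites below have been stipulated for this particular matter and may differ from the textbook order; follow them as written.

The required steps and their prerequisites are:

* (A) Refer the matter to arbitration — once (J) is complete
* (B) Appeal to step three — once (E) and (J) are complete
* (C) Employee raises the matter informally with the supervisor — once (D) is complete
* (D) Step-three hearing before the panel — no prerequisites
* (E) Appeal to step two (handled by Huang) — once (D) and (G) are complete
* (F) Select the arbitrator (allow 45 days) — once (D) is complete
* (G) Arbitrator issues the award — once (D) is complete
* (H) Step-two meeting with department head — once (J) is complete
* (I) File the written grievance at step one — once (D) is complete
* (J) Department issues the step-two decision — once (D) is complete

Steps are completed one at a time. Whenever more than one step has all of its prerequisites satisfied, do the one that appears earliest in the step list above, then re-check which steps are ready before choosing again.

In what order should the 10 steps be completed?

(D), (C), (F), (G), (E), (I), (J), (A), (B), (H)

(D) has no prerequisites → (D) first.
(C), (F), (G), (I) and (J) are all available; (C) is listed earlier → (C).
(F), (G), (I) and (J) are all available; (F) is listed earlier → (F).
Now (G), (I) and (J) have their prerequisites met. (G) is listed earlier, so (G) next.
(E), (I) and (J) are all available; (E) is listed earlier → (E).
Ready: (I) and (J). (I) is listed earlier → (I).
(J) needed (D), now all done → (J).
Ready: (A), (B) and (H). (A) is listed earlier → (A).
Now (B) and (H) have their prerequisites met. (B) is listed earlier, so (B) next.
(H) is the only step now ready → (H).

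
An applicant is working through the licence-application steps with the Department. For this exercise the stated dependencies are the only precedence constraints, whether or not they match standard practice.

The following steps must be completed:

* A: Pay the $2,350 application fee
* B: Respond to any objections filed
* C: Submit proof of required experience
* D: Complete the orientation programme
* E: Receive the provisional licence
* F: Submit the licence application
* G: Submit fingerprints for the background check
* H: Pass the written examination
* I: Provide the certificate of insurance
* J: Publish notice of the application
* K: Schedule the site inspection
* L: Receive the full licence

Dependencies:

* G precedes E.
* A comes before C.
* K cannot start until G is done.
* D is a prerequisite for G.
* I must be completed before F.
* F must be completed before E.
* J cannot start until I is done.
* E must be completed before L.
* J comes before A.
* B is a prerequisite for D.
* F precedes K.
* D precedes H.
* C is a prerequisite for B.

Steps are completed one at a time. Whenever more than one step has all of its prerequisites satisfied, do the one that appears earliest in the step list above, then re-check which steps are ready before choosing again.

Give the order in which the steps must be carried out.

I is the only step with nothing outstanding, so it goes first.
F and J are both available; F is listed earlier → F.
Next only J has its prerequisites met → J.
Next only A has its prerequisites met → A.
That leaves C as the only ready step → C.
Next only B has its prerequisites met → B.
D needed B, now all done → D.
Now G and H have their prerequisites met. G is listed earlier, so G next.
Ready: E, H and K. E is listed earlier → E.
L now also ready, so the ready set is {H, K, L}; H is listed earlier → H.
Ready: K and L. K is listed earlier → K.
L needed E, now all done → L.

I F J A C B D G E H K L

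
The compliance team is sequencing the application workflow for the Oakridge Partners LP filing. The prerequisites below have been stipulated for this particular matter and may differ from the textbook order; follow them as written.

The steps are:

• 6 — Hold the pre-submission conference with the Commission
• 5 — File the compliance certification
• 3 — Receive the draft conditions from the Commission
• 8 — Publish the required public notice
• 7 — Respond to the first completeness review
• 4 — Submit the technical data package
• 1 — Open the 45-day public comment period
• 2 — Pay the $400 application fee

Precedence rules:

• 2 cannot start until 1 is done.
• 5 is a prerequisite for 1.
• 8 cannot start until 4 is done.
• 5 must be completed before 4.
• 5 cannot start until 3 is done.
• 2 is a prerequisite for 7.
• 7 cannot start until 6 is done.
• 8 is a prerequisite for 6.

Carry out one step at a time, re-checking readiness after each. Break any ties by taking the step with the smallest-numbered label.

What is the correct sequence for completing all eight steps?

Only 3 has no prerequisites, so it is first.
5 needed 3, now all done → 5.
Ready: 1 and 4. 1 has the earlier label → 1.
2 and 4 are both available; 2 has the earlier label → 2.
That leaves 4 as the only ready step → 4.
8 is the only step now ready → 8.
6 needed 8, now all done → 6.
7 needed 2 and 6, now all done → 7.

3, 5, 1, 2, 4, 8, 6, 7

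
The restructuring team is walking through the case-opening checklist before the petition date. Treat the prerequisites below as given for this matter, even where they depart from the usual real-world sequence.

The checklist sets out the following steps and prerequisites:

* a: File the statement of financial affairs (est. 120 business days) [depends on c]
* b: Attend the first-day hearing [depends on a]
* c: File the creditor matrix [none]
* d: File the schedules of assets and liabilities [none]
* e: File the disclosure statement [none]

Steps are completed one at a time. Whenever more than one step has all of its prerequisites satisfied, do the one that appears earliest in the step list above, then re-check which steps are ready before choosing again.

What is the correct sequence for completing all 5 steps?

c → a → b → d → e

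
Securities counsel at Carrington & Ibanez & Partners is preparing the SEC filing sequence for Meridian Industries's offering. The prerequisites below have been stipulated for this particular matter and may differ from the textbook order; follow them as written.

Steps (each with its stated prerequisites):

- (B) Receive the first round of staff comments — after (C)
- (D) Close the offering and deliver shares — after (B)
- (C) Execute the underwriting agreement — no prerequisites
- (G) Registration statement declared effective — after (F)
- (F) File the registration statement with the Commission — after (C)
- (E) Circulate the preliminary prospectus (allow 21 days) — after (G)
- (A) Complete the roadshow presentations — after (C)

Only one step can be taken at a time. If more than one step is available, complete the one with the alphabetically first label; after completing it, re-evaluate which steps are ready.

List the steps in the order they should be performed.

Only (C) has no prerequisites, so it is first.
Ready: (A), (B) and (F). (A) has the earlier label → (A).
(B) and (F) are both available; (B) has the earlier label → (B).
Now (D) and (F) have their prerequisites met. (D) has the earlier label, so (D) next.
Next only (F) has its prerequisites met → (F).
Next only (G) has its prerequisites met → (G).
(E) needed (G), now all done → (E).

(C), (A), (B), (D), (F), (G), (E)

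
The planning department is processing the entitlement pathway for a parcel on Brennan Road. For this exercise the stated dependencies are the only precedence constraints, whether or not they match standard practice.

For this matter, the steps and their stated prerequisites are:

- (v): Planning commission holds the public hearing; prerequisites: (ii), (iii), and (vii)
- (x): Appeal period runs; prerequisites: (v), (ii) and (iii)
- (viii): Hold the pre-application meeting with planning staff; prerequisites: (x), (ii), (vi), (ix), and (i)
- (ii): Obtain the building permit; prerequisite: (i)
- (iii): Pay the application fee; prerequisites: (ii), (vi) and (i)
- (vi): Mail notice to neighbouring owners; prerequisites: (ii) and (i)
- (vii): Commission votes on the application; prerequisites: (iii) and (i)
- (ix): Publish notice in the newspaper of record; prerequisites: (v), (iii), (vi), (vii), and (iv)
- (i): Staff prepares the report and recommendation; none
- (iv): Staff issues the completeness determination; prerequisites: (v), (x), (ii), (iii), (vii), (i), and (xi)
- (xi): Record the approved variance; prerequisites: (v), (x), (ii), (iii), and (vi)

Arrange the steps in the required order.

Only (i) has no prerequisites, so it is first.
Next only (ii) has its prerequisites met → (ii).
That leaves (vi) as the only ready step → (vi).
(iii) is the only step now ready → (iii).
(vii) needed (iii) and (i), now all done → (vii).
(v) needed (ii), (iii) and (vii), now all done → (v).
(x) needed (v), (ii) and (iii), now all done → (x).
Next only (xi) has its prerequisites met → (xi).
(iv) needed (v), (x), (ii), (iii), (vii), (i) and (xi), now all done → (iv).
Next only (ix) has its prerequisites met → (ix).
(viii) is the only step now ready → (viii).

(i) → (ii) → (vi) → (iii) → (vii) → (v) → (x) → (xi) → (iv) → (ix) → (viii)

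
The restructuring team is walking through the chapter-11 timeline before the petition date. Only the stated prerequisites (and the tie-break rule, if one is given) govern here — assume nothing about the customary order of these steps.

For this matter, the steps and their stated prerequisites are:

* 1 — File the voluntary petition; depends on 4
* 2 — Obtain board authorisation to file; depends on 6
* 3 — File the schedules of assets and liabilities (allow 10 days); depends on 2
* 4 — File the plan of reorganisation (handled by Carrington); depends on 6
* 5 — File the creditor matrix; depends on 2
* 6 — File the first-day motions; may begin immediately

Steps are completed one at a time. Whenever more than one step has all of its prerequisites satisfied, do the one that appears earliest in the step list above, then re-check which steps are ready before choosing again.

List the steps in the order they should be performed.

6, 2, 3, 4, 1, 5

6 has no prerequisites → 6 first.
Now 2 and 4 have their prerequisites met. 2 is listed earlier, so 2 next.
3 and 5 now also ready, so the ready set is {3, 4, 5}; 3 is listed earlier → 3.
4 and 5 are both available; 4 is listed earlier → 4.
Ready: 1 and 5. 1 is listed earlier → 1.
That leaves 5 as the only ready step → 5.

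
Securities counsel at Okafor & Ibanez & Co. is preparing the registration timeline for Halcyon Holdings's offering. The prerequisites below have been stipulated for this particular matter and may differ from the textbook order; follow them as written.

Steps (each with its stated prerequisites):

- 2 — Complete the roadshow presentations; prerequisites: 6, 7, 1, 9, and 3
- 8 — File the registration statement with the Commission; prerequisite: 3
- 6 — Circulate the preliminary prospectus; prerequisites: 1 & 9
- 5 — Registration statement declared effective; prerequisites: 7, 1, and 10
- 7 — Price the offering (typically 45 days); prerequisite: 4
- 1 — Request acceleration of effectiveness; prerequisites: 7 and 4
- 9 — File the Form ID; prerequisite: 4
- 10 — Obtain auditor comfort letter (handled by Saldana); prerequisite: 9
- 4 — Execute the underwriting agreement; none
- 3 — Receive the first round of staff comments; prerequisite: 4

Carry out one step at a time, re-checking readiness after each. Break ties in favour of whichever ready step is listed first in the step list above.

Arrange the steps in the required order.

4 has no prerequisites → 4 first.
Ready: 7, 9 and 3. 7 is listed earlier → 7.
1 now also ready, so the ready set is {1, 9, 3}; 1 is listed earlier → 1.
Now 9 and 3 have their prerequisites met. 9 is listed earlier, so 9 next.
6, 10 and 3 are all available; 6 is listed earlier → 6.
10 and 3 are both available; 10 is listed earlier → 10.
5 now also ready, so the ready set is {5, 3}; 5 is listed earlier → 5.
That leaves 3 as the only ready step → 3.
Now 2 and 8 have their prerequisites met. 2 is listed earlier, so 2 next.
Next only 8 has its prerequisites met → 8.

4 → 7 → 1 → 9 → 6 → 10 → 5 → 3 → 2 → 8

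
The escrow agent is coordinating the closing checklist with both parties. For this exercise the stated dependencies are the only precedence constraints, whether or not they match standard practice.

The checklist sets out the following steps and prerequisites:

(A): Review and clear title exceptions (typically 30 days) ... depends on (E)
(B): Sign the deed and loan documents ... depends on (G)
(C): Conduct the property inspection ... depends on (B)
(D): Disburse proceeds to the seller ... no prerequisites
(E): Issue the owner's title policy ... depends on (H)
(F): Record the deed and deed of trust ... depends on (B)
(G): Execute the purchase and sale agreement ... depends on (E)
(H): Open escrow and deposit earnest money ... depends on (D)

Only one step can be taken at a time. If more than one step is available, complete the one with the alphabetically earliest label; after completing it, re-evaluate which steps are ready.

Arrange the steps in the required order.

Only (D) has no prerequisites, so it is first.
(H) needed (D), now all done → (H).
(E) is the only step now ready → (E).
Ready: (A) and (G). (A) has the earlier label → (A).
Next only (G) has its prerequisites met → (G).
Next only (B) has its prerequisites met → (B).
(C) and (F) are both available; (C) has the earlier label → (C).
(F) is the only step now ready → (F).

(D), (H), (E), (A), (G), (B), (C), (F)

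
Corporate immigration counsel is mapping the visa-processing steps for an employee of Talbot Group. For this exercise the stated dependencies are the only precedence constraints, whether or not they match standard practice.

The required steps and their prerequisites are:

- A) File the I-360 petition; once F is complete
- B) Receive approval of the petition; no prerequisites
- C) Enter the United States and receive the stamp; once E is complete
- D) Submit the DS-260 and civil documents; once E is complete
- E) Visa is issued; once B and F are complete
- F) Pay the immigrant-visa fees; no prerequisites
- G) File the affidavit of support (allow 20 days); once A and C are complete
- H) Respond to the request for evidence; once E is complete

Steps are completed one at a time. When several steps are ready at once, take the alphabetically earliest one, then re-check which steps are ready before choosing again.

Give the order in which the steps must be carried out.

B, F, A, E, C, D, G, H

B and F have no prerequisites; B has the earlier label, so B is first.
Next only F has its prerequisites met → F.
A and E are both available; A has the earlier label → A.
E is the only step now ready → E.
Now C, D and H have their prerequisites met. C has the earlier label, so C next.
D, G and H are all available; D has the earlier label → D.
Now G and H have their prerequisites met. G has the earlier label, so G next.
H needed E, now all done → H.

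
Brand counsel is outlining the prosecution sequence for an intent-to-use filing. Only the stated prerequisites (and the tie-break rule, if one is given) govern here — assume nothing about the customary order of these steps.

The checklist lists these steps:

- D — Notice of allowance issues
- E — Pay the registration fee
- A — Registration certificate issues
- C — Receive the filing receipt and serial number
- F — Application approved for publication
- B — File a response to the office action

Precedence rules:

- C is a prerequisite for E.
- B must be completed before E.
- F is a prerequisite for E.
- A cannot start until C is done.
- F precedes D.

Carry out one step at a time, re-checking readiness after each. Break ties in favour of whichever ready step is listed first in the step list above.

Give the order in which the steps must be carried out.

Nothing is required for C, F and B. C is listed earlier → C first.
A now also ready, so the ready set is {A, F, B}; A is listed earlier → A.
Now F and B have their prerequisites met. F is listed earlier, so F next.
D now also ready, so the ready set is {D, B}; D is listed earlier → D.
That leaves B as the only ready step → B.
Next only E has its prerequisites met → E.

C, A, F, D, B, E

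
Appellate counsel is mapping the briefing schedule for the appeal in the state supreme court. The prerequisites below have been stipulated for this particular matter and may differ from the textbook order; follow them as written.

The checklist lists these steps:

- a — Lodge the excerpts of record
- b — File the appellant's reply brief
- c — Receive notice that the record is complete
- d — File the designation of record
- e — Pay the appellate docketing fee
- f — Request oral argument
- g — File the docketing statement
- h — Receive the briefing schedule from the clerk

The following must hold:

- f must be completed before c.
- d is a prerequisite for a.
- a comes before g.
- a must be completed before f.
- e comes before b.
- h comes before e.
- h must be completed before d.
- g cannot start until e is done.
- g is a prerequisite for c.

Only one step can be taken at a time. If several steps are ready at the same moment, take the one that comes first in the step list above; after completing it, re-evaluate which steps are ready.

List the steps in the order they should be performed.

h has no prerequisites → h first.
Now d and e have their prerequisites met. d is listed earlier, so d next.
Ready: a and e. a is listed earlier → a.
Ready: e and f. e is listed earlier → e.
Now b, f and g have their prerequisites met. b is listed earlier, so b next.
f and g are both available; f is listed earlier → f.
g needed a and e, now all done → g.
Next only c has its prerequisites met → c.

h → d → a → e → b → f → g → c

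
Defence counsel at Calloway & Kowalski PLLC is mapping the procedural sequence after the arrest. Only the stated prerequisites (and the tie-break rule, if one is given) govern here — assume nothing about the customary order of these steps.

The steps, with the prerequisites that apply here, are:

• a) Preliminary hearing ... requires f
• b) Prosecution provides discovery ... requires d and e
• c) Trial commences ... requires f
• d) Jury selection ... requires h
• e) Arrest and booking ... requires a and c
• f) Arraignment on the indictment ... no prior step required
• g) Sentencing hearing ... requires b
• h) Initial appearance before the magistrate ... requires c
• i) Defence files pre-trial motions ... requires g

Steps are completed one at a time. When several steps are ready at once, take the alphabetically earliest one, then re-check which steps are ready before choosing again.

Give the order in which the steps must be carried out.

f has no prerequisites → f first.
Now a and c have their prerequisites met. a has the earlier label, so a next.
That leaves c as the only ready step → c.
e and h are both available; e has the earlier label → e.
h is the only step now ready → h.
d is the only step now ready → d.
b is the only step now ready → b.
g needed b, now all done → g.
i needed g, now all done → i.

f a c e h d b g i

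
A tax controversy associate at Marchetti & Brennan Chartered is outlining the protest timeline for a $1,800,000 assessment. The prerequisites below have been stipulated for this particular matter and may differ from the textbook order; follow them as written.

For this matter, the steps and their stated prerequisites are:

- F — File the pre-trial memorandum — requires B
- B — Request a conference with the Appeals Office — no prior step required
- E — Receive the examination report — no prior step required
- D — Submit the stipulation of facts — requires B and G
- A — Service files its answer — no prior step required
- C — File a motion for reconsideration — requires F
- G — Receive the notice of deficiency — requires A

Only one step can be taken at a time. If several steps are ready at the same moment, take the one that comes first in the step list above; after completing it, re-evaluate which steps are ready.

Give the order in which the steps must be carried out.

Nothing is required for B, E and A. B is listed earlier → B first.
Now F, E and A have their prerequisites met. F is listed earlier, so F next.
Ready: E, A and C. E is listed earlier → E.
Ready: A and C. A is listed earlier → A.
C and G are both available; C is listed earlier → C.
G needed A, now all done → G.
D is the only step now ready → D.

B → F → E → A → C → G → D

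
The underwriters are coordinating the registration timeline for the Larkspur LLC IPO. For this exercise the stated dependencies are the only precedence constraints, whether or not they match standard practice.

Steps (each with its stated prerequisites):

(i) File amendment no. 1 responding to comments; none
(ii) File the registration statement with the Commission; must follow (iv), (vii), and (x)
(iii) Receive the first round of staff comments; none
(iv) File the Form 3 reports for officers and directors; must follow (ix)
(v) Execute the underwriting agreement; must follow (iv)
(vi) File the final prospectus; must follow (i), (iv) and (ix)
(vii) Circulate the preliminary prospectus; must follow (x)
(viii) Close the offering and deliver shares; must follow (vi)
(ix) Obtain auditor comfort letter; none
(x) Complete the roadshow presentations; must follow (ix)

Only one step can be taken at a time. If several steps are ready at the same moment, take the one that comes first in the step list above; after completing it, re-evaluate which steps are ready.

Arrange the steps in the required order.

(i) (iii) (ix) (iv) (v) (vi) (viii) (x) (vii) (ii)

Nothing is required for (i), (iii) and (ix). (i) is listed earlier → (i) first.
Ready: (iii) and (ix). (iii) is listed earlier → (iii).
Next only (ix) has its prerequisites met → (ix).
Ready: (iv) and (x). (iv) is listed earlier → (iv).
(v) and (vi) now also ready, so the ready set is {(v), (vi), (x)}; (v) is listed earlier → (v).
Now (vi) and (x) have their prerequisites met. (vi) is listed earlier, so (vi) next.
(viii) and (x) are both available; (viii) is listed earlier → (viii).
(x) is the only step now ready → (x).
Next only (vii) has its prerequisites met → (vii).
(ii) needed (iv), (vii) and (x), now all done → (ii).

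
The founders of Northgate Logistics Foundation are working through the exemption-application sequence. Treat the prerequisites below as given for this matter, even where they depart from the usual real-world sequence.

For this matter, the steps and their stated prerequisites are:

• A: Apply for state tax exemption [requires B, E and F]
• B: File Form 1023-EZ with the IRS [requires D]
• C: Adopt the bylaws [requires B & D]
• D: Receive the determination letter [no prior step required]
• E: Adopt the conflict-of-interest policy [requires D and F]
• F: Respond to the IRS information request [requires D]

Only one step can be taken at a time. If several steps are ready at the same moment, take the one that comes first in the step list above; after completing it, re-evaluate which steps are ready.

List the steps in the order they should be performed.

D, B, C, F, E, A

Only D has no prerequisites, so it is first.
B and F are both available; B is listed earlier → B.
C now also ready, so the ready set is {C, F}; C is listed earlier → C.
Next only F has its prerequisites met → F.
Next only E has its prerequisites met → E.
Next only A has its prerequisites met → A.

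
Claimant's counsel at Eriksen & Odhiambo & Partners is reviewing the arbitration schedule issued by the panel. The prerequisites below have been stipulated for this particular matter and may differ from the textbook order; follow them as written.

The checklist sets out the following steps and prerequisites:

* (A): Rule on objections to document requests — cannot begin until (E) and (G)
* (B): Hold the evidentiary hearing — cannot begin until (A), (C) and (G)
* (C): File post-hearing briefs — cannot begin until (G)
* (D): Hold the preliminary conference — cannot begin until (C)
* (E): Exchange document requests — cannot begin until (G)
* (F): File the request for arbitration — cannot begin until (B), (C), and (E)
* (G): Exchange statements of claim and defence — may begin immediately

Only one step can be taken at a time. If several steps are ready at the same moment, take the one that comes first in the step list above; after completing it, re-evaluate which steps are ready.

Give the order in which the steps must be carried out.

(G) (C) (D) (E) (A) (B) (F)

Only (G) has no prerequisites, so it is first.
Ready: (C) and (E). (C) is listed earlier → (C).
(D) now also ready, so the ready set is {(D), (E)}; (D) is listed earlier → (D).
(E) needed (G), now all done → (E).
Next only (A) has its prerequisites met → (A).
(B) needed (A), (C) and (G), now all done → (B).
(F) needed (B), (C) and (E), now all done → (F).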